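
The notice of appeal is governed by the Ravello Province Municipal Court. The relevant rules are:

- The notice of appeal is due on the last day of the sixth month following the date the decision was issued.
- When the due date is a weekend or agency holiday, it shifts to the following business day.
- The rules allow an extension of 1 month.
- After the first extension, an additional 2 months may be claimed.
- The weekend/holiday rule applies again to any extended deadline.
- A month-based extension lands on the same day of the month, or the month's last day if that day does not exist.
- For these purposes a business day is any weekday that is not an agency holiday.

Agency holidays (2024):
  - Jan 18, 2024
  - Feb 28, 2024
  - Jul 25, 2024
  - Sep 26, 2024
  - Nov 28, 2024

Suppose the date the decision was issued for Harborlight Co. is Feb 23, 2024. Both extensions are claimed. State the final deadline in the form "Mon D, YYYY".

6 months after Feb 23, 2024 is August 2024; that month ends on Aug 31, 2024.
Because Aug 31, 2024 is a Saturday, the deadline becomes Sep 2, 2024 (Monday).
Add 1 month to Sep 2, 2024: Oct 2, 2024.
Since Oct 2, 2024 is a Wednesday and not a holiday, the date is unchanged.
Applying the 2 months extension: 2 months after Oct 2, 2024 is Dec 2, 2024.
Dec 2, 2024 (Monday) is already a business day.
So the filing is due Dec 2, 2024.

Dec 2, 2024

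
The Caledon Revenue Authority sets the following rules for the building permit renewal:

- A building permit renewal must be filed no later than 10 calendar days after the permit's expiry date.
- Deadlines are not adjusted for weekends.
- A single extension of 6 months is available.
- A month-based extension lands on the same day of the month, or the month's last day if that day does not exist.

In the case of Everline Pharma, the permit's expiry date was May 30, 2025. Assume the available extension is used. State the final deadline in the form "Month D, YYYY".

10 calendar days after May 30, 2025 is June 9, 2025.
June 9, 2025 is a Monday; no weekend or holiday adjustment applies.
The 6 months extension carries June 9, 2025 to December 9, 2025.
December 9, 2025 falls on a Tuesday. The rules make no weekend/holiday allowance, so it remains December 9, 2025.
So the filing is due December 9, 2025.

December 9, 2025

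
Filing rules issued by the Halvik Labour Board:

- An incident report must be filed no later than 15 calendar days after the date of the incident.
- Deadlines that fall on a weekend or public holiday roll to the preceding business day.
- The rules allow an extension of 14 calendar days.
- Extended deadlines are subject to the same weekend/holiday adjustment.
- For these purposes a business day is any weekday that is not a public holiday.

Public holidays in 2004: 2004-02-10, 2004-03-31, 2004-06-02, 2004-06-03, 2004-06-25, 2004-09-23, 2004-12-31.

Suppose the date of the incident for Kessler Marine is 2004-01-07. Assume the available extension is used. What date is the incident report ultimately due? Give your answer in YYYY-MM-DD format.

2004-02-05

Trigger date 2004-01-07 + 15 calendar days = 2004-01-22.
Since 2004-01-22 is a Thursday and not a holiday, the date is unchanged.
The 14-calendar-day extension moves the deadline from 2004-01-22 to 2004-02-05.
2004-02-05 (Thursday) is already a business day.
The final due date is 2004-02-05.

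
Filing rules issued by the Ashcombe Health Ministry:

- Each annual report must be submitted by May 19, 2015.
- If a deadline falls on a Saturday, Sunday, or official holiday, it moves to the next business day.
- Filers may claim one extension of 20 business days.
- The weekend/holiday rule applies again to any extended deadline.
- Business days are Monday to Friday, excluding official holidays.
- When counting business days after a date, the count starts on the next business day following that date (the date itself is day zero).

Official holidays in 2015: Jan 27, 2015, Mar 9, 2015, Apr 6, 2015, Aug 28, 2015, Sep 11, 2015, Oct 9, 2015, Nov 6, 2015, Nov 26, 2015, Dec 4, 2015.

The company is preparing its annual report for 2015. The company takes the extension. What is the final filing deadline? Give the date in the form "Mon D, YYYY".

The stated deadline is May 19, 2015.
Since May 19, 2015 is a Tuesday and not a holiday, the date is unchanged.
The 20-business-day extension runs from May 19, 2015 to Jun 16, 2015.
Jun 16, 2015 falls on a Tuesday, which is a business day, so no adjustment is needed.
So the filing is due Jun 16, 2015.

Jun 16, 2015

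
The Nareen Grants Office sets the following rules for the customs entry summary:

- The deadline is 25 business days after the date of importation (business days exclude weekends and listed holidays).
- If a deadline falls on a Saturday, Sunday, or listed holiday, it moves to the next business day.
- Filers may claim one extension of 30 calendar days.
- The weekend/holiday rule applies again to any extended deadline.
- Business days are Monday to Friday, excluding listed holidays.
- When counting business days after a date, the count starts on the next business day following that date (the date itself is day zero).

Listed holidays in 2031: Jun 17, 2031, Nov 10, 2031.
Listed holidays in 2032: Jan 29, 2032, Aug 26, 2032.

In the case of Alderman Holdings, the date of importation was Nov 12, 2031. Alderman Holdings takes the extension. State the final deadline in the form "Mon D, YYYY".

Jan 16, 2032

Starting the day after Nov 12, 2031 and counting 25 business days lands on Dec 17, 2031.
Dec 17, 2031 falls on a Wednesday, which is a business day, so no adjustment is needed.
Add the 30 calendar-day extension to Dec 17, 2031: Jan 16, 2032.
Since Jan 16, 2032 is a Friday and not a holiday, the date is unchanged.
The final due date is Jan 16, 2032.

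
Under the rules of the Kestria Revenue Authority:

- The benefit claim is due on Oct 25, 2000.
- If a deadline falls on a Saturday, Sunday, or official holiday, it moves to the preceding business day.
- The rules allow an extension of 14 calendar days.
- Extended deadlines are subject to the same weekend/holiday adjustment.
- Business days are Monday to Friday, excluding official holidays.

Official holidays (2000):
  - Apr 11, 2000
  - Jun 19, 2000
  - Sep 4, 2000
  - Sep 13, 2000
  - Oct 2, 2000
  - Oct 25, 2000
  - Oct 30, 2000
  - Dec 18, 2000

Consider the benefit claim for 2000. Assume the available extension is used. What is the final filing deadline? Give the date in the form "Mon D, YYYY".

The statutory due date is Oct 25, 2000.
Oct 25, 2000 falls on a listed holiday. Rolling to the preceding business day gives Oct 24, 2000, a Tuesday.
With the 14-day extension, Oct 24, 2000 becomes Nov 7, 2000.
Nov 7, 2000 falls on a Tuesday, which is a business day, so no adjustment is needed.
So the filing is due Nov 7, 2000.

Nov 7, 2000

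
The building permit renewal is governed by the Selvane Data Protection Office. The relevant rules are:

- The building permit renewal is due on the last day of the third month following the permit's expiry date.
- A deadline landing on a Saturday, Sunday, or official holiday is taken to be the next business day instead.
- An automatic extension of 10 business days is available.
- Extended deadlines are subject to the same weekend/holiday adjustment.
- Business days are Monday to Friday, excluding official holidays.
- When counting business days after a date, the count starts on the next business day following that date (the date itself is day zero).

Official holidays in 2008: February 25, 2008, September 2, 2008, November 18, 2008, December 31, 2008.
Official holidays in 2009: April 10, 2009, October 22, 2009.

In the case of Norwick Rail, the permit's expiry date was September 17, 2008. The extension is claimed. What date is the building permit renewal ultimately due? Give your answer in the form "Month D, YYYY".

3 months after September 17, 2008 is December 2008; that month ends on December 31, 2008.
December 31, 2008 is a listed holiday; the next business day is January 1, 2009 (Thursday).
Counting 10 further business days from January 1, 2009 reaches January 15, 2009.
Since January 15, 2009 is a Thursday and not a holiday, the date is unchanged.
Deadline: January 15, 2009.

January 15, 2009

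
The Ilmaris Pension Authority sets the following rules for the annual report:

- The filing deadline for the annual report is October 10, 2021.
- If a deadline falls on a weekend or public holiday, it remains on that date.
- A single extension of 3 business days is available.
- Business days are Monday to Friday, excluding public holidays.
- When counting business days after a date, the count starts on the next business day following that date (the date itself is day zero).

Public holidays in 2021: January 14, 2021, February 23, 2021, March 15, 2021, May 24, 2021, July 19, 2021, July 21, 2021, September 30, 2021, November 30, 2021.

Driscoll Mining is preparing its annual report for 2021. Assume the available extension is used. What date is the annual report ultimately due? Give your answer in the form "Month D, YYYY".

October 13, 2021

The statutory due date is October 10, 2021.
October 10, 2021 falls on a Sunday. The rules make no weekend/holiday allowance, so it remains October 10, 2021.
The 3-business-day extension runs from October 10, 2021 to October 13, 2021.
October 13, 2021 falls on a Wednesday. The rules make no weekend/holiday allowance, so it remains October 13, 2021.
Final deadline: October 13, 2021.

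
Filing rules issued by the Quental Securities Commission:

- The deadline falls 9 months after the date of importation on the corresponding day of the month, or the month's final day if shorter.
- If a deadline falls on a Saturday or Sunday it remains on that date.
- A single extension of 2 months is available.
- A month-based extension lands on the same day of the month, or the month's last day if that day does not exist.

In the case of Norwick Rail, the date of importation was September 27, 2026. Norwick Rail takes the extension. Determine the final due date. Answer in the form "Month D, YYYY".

9 months from September 27, 2026 is June 27, 2027.
June 27, 2027 is a Sunday; no weekend or holiday adjustment applies.
Add 2 months to June 27, 2027: August 27, 2027.
August 27, 2027 falls on a Friday. The rules make no weekend/holiday allowance, so it remains August 27, 2027.
The final due date is August 27, 2027.

August 27, 2027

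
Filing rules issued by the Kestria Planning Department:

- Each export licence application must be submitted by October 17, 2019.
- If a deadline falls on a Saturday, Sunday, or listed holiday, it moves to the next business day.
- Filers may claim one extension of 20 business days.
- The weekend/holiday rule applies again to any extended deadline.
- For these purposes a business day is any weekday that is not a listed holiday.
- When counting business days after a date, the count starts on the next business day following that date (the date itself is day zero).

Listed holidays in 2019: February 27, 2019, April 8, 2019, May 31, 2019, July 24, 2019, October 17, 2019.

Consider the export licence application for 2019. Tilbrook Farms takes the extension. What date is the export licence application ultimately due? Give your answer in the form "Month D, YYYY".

November 15, 2019

The stated deadline is October 17, 2019.
October 17, 2019 is a listed holiday; the next business day is October 18, 2019 (Friday).
Counting 20 further business days from October 18, 2019 reaches November 15, 2019.
November 15, 2019 is a Friday and not a listed holiday, so it stands.
Deadline: November 15, 2019.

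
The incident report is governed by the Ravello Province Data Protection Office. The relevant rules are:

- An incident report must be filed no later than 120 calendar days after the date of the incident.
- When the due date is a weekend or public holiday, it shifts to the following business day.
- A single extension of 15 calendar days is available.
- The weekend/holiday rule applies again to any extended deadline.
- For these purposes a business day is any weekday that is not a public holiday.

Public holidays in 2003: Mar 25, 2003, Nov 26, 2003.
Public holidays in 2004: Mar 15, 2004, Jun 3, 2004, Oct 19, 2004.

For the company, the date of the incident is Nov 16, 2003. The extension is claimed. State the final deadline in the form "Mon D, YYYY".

Trigger date Nov 16, 2003 + 120 calendar days = Mar 15, 2004.
Mar 15, 2004 falls on a listed holiday. Rolling to the next business day gives Mar 16, 2004, a Tuesday.
Add the 15 calendar-day extension to Mar 16, 2004: Mar 31, 2004.
Mar 31, 2004 (Wednesday) is already a business day.
Final deadline: Mar 31, 2004.

Mar 31, 2004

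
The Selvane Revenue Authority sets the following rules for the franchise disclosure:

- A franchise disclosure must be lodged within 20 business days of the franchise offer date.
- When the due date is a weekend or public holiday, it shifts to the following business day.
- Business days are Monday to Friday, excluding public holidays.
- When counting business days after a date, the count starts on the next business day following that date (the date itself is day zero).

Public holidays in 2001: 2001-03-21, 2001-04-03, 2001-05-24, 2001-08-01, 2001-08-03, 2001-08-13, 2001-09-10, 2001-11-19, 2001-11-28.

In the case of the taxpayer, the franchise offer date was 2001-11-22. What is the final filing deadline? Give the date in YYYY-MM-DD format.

20 business days after 2001-11-22, excluding weekends and holidays, is 2001-12-21.
2001-12-21 (Friday) is already a business day.
Final deadline: 2001-12-21.

2001-12-21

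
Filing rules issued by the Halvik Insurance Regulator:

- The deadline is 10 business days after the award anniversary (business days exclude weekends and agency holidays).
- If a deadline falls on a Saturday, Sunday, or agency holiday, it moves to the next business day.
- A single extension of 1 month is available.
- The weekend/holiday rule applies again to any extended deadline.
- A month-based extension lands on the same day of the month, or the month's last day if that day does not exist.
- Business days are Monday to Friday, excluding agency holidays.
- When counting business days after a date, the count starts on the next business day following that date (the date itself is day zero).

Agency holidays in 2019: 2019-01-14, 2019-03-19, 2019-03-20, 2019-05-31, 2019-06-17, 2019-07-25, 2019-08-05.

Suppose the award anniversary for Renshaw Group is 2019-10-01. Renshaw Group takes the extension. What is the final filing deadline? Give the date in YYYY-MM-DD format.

2019-11-15

Counting 10 business days after 2019-10-01 (skipping weekends and listed holidays) reaches 2019-10-15.
2019-10-15 falls on a Tuesday, which is a business day, so no adjustment is needed.
Add 1 month to 2019-10-15: 2019-11-15.
Since 2019-11-15 is a Friday and not a holiday, the date is unchanged.
So the filing is due 2019-11-15.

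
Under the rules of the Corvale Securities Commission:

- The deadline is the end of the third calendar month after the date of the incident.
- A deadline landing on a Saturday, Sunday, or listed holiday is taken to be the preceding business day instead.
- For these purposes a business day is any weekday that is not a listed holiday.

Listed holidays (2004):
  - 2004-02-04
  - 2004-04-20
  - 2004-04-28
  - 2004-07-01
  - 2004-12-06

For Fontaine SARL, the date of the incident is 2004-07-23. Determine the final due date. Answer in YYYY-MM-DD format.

3 months after 2004-07-23 falls in October 2004; the last day of that month is 2004-10-31.
Because 2004-10-31 is a Sunday, the deadline becomes 2004-10-29 (Friday).
The final due date is 2004-10-29.

2004-10-29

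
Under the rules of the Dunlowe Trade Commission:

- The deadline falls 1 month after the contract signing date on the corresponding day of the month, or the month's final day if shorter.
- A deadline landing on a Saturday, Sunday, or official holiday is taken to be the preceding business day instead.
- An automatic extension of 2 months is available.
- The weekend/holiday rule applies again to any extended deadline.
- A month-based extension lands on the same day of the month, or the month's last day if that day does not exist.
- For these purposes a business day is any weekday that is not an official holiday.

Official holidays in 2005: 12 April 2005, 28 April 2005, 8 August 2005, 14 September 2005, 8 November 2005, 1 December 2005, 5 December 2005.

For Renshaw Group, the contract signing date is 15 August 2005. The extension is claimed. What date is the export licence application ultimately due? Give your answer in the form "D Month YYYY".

15 November 2005

1 month after 15 August 2005, on the same day of the month, is 15 September 2005.
15 September 2005 is a Thursday and not a listed holiday, so it stands.
Add 2 months to 15 September 2005: 15 November 2005.
15 November 2005 (Tuesday) is already a business day.
So the filing is due 15 November 2005.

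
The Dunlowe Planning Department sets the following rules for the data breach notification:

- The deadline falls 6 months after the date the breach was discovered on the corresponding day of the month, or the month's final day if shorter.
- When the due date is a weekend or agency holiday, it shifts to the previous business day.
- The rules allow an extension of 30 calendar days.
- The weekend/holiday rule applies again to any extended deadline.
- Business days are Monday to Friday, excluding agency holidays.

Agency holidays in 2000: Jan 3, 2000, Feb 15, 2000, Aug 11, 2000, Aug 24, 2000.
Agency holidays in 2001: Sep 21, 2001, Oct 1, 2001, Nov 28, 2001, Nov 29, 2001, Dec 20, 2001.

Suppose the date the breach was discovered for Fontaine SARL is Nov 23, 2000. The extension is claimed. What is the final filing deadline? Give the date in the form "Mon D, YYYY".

6 months after Nov 23, 2000, on the same day of the month, is May 23, 2001.
Since May 23, 2001 is a Wednesday and not a holiday, the date is unchanged.
With the 30-day extension, May 23, 2001 becomes Jun 22, 2001.
Jun 22, 2001 is a Friday and not a listed holiday, so it stands.
Final deadline: Jun 22, 2001.

Jun 22, 2001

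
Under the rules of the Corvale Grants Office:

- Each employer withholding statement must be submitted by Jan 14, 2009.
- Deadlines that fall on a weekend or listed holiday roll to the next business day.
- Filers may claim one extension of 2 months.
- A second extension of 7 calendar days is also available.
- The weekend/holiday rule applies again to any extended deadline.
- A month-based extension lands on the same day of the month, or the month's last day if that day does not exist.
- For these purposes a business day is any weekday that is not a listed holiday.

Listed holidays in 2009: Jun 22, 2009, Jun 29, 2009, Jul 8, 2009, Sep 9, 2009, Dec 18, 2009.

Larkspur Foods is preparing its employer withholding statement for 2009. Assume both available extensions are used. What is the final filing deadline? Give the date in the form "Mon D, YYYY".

Mar 23, 2009

Start from the fixed due date, Jan 14, 2009.
Jan 14, 2009 is a Wednesday and not a listed holiday, so it stands.
Applying the 2 months extension: 2 months after Jan 14, 2009 is Mar 14, 2009.
Mar 14, 2009 is a Saturday, so it moves to the next business day, Mar 16, 2009 (Monday).
The 7-calendar-day extension moves the deadline from Mar 16, 2009 to Mar 23, 2009.
Mar 23, 2009 is a Monday and not a listed holiday, so it stands.
So the filing is due Mar 23, 2009.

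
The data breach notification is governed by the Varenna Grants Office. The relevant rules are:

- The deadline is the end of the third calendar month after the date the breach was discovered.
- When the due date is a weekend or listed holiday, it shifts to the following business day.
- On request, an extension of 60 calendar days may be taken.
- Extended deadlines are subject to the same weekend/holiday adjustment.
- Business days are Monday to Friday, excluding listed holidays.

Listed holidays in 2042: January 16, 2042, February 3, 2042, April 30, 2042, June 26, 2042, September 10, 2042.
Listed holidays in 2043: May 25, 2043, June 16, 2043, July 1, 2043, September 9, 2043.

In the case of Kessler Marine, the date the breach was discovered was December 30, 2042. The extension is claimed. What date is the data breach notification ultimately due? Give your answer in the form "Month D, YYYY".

3 months after December 30, 2042 is March 2043; that month ends on March 31, 2043.
March 31, 2043 falls on a Tuesday, which is a business day, so no adjustment is needed.
The 60-calendar-day extension moves the deadline from March 31, 2043 to May 30, 2043.
May 30, 2043 falls on a Saturday. Rolling to the next business day gives June 1, 2043, a Monday.
The final due date is June 1, 2043.

June 1, 2043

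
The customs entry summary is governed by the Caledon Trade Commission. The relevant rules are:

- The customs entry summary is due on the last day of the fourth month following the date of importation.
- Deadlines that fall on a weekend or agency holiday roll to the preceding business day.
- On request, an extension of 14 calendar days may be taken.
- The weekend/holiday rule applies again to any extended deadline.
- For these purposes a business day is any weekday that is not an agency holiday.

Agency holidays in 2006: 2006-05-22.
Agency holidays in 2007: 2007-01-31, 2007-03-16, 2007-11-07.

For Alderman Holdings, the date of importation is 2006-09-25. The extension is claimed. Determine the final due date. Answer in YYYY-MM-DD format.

The fourth month after 2006-09-25 is January 2007, whose last day is 2007-01-31.
2007-01-31 falls on a listed holiday. Rolling to the preceding business day gives 2007-01-30, a Tuesday.
With the 14-day extension, 2007-01-30 becomes 2007-02-13.
2007-02-13 (Tuesday) is already a business day.
So the filing is due 2007-02-13.

2007-02-13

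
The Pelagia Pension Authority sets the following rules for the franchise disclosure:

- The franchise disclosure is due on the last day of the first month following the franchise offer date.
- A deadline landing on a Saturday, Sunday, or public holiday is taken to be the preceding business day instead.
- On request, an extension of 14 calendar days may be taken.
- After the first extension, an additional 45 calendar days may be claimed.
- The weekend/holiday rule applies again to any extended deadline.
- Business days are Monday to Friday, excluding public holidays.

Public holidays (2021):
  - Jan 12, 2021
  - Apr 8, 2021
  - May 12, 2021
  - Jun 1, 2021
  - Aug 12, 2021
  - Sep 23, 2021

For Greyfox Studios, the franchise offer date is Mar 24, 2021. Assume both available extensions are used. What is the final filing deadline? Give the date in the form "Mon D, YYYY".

Jun 28, 2021

The first month after Mar 24, 2021 is April 2021, whose last day is Apr 30, 2021.
Apr 30, 2021 (Friday) is already a business day.
Applying the 14-calendar-day extension: Apr 30, 2021 + 14 days = May 14, 2021.
May 14, 2021 (Friday) is already a business day.
Applying the 45-calendar-day extension: May 14, 2021 + 45 days = Jun 28, 2021.
Since Jun 28, 2021 is a Monday and not a holiday, the date is unchanged.
Final deadline: Jun 28, 2021.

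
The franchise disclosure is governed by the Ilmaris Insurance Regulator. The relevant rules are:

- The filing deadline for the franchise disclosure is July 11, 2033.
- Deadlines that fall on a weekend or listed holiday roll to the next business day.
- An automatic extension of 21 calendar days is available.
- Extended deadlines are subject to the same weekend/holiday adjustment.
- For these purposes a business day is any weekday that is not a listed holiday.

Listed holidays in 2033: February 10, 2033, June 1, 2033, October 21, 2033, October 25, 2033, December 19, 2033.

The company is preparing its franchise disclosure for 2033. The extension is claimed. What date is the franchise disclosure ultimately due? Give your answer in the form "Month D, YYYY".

August 1, 2033

Start from the fixed due date, July 11, 2033.
July 11, 2033 (Monday) is already a business day.
With the 21-day extension, July 11, 2033 becomes August 1, 2033.
Since August 1, 2033 is a Monday and not a holiday, the date is unchanged.
So the filing is due August 1, 2033.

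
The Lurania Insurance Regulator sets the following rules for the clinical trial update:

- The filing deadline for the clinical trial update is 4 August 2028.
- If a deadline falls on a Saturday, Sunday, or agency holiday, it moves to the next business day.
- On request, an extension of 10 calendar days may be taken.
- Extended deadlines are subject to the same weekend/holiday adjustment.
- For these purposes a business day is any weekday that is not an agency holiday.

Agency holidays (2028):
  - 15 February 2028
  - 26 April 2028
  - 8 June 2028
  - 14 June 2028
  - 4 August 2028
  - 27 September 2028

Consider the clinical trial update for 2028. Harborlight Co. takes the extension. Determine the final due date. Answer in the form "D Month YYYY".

Start from the fixed due date, 4 August 2028.
4 August 2028 falls on a listed holiday. Rolling to the next business day gives 7 August 2028, a Monday.
Applying the 10-calendar-day extension: 7 August 2028 + 10 days = 17 August 2028.
17 August 2028 falls on a Thursday, which is a business day, so no adjustment is needed.
Final deadline: 17 August 2028.

17 August 2028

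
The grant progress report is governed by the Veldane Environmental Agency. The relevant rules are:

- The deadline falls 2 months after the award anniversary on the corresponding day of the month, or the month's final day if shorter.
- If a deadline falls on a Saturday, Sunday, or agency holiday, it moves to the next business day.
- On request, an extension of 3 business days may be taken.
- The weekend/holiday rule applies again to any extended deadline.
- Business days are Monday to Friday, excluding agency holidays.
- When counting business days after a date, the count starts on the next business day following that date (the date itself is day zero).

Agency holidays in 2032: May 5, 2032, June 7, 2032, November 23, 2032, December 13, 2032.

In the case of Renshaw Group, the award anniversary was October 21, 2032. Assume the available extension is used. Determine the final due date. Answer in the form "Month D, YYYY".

2 months after October 21, 2032, on the same day of the month, is December 21, 2032.
December 21, 2032 is a Tuesday and not a listed holiday, so it stands.
Counting 3 further business days from December 21, 2032 reaches December 24, 2032.
December 24, 2032 falls on a Friday, which is a business day, so no adjustment is needed.
Deadline: December 24, 2032.

December 24, 2032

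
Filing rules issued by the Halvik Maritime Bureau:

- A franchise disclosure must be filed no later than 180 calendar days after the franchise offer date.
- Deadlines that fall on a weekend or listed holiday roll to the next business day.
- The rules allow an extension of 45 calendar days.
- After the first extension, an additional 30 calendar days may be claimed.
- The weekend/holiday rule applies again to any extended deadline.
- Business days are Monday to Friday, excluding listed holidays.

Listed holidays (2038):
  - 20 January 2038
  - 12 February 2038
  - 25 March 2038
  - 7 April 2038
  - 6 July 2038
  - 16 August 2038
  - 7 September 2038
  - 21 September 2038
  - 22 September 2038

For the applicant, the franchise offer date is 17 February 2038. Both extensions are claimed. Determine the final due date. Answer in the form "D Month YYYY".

1 November 2038

From 17 February 2038, 180 calendar days later is 16 August 2038.
16 August 2038 is a listed holiday; the next business day is 17 August 2038 (Tuesday).
Applying the 45-calendar-day extension: 17 August 2038 + 45 days = 1 October 2038.
1 October 2038 falls on a Friday, which is a business day, so no adjustment is needed.
With the 30-day extension, 1 October 2038 becomes 31 October 2038.
Because 31 October 2038 is a Sunday, the deadline becomes 1 November 2038 (Monday).
So the filing is due 1 November 2038.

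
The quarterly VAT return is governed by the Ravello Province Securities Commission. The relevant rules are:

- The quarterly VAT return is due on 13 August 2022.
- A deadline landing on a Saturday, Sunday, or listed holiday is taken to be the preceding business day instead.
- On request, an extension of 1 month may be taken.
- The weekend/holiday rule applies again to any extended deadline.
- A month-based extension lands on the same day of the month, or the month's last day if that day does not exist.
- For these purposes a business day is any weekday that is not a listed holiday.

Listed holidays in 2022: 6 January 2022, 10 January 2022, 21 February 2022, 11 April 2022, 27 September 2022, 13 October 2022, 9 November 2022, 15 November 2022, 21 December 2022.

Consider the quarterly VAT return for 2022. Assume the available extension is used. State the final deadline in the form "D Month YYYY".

The stated deadline is 13 August 2022.
13 August 2022 is a Saturday; the preceding business day is 12 August 2022 (Friday).
The 1 month extension carries 12 August 2022 to 12 September 2022.
12 September 2022 (Monday) is already a business day.
Deadline: 12 September 2022.

12 September 2022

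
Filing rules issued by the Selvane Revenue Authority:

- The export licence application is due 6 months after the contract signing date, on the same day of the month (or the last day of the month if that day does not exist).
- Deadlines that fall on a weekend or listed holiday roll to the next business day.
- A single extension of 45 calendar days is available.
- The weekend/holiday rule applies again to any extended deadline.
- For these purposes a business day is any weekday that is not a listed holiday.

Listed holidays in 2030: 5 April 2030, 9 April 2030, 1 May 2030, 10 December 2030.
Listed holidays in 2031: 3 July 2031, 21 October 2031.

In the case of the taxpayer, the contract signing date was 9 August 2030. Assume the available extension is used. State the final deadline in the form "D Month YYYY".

27 March 2031

6 months after 9 August 2030, on the same day of the month, is 9 February 2031.
9 February 2031 is a Sunday, so it moves to the next business day, 10 February 2031 (Monday).
Applying the 45-calendar-day extension: 10 February 2031 + 45 days = 27 March 2031.
27 March 2031 falls on a Thursday, which is a business day, so no adjustment is needed.
Deadline: 27 March 2031.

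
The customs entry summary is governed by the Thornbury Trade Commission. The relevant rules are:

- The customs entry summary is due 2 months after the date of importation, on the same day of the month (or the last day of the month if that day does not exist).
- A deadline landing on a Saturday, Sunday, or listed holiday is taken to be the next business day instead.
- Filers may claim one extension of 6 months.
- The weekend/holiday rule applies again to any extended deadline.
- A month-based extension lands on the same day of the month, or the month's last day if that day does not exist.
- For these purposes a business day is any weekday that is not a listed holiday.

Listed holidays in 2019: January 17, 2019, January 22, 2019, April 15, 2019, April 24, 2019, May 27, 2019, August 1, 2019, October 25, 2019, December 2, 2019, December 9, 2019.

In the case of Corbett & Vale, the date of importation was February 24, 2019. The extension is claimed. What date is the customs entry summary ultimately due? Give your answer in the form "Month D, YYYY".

2 months from February 24, 2019 is April 24, 2019.
April 24, 2019 is a listed holiday, so it moves to the next business day, April 25, 2019 (Thursday).
The 6 months extension carries April 25, 2019 to October 25, 2019.
October 25, 2019 is a listed holiday, so it moves to the next business day, October 28, 2019 (Monday).
Deadline: October 28, 2019.

October 28, 2019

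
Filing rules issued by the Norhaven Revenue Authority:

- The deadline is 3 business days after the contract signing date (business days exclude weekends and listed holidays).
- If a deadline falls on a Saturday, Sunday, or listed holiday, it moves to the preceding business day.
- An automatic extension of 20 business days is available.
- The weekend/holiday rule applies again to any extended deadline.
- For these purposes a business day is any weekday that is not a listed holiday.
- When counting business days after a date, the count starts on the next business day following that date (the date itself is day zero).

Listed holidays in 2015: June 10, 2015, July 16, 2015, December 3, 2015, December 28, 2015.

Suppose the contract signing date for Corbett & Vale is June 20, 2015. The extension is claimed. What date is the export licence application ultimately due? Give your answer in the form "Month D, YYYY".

3 business days after June 20, 2015, excluding weekends and holidays, is June 24, 2015.
June 24, 2015 (Wednesday) is already a business day.
Counting 20 further business days from June 24, 2015 reaches July 23, 2015.
July 23, 2015 falls on a Thursday, which is a business day, so no adjustment is needed.
The final due date is July 23, 2015.

July 23, 2015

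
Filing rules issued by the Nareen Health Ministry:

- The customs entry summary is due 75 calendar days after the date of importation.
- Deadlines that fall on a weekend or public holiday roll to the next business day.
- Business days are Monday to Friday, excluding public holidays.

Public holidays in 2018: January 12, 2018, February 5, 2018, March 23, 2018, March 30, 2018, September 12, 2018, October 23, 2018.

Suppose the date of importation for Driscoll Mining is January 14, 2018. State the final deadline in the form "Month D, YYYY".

April 2, 2018

Adding 75 calendar days to January 14, 2018 gives March 30, 2018.
March 30, 2018 is a listed holiday, so it moves to the next business day, April 2, 2018 (Monday).
Final deadline: April 2, 2018.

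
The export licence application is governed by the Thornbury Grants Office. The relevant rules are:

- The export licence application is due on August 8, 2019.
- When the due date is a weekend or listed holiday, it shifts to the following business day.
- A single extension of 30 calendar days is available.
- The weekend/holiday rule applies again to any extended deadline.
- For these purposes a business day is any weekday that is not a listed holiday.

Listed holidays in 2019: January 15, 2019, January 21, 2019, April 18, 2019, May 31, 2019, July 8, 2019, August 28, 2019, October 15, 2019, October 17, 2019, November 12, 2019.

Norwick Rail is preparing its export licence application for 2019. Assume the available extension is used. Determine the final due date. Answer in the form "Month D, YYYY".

The stated deadline is August 8, 2019.
August 8, 2019 (Thursday) is already a business day.
Add the 30 calendar-day extension to August 8, 2019: September 7, 2019.
September 7, 2019 is a Saturday, so it moves to the next business day, September 9, 2019 (Monday).
Deadline: September 9, 2019.

September 9, 2019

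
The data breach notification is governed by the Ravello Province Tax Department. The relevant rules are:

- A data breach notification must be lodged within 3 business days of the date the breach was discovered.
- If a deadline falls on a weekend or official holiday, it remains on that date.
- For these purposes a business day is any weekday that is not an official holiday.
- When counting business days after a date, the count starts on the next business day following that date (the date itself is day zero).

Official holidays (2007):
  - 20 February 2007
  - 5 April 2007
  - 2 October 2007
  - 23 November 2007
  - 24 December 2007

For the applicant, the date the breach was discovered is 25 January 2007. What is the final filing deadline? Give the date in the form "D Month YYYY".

Counting 3 business days after 25 January 2007 (skipping weekends and listed holidays) reaches 30 January 2007.
No adjustment is made for weekends or holidays, so 30 January 2007 stands.
The final due date is 30 January 2007.

30 January 2007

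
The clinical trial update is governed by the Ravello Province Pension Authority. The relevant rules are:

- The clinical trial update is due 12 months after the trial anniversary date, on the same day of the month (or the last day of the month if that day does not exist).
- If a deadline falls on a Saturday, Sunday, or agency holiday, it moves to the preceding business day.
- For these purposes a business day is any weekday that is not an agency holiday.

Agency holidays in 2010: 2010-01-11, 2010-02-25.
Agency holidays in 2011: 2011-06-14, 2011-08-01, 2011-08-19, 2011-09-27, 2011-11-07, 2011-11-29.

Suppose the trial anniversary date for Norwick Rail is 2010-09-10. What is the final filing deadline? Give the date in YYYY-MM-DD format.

2011-09-09

12 months after 2010-09-10, on the same day of the month, is 2011-09-10.
Because 2011-09-10 is a Saturday, the deadline becomes 2011-09-09 (Friday).
So the filing is due 2011-09-09.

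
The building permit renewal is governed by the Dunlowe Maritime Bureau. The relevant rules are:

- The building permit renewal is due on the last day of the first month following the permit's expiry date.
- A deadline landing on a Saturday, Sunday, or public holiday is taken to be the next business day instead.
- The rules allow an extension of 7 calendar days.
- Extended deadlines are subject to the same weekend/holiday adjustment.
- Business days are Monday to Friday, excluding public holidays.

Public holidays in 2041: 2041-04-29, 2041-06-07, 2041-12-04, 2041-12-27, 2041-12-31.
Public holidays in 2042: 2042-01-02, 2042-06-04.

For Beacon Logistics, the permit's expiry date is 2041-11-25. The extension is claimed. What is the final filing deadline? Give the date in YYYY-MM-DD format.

1 month after 2041-11-25 is December 2041; that month ends on 2041-12-31.
2041-12-31 is a listed holiday, so it moves to the next business day, 2042-01-01 (Wednesday).
The 7-calendar-day extension moves the deadline from 2042-01-01 to 2042-01-08.
2042-01-08 (Wednesday) is already a business day.
The final due date is 2042-01-08.

2042-01-08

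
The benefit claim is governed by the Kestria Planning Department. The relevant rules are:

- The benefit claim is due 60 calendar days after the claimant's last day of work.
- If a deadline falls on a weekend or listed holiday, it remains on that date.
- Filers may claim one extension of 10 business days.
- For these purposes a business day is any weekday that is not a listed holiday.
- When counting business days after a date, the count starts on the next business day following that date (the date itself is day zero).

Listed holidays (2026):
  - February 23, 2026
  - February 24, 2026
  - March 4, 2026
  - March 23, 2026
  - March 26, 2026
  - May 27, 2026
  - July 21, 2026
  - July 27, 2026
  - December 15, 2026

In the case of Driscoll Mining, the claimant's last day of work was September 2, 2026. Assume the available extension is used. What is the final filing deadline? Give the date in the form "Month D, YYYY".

Adding 60 calendar days to September 2, 2026 gives November 1, 2026.
No adjustment is made for weekends or holidays, so November 1, 2026 stands.
Counting 10 further business days from November 1, 2026 reaches November 13, 2026.
November 13, 2026 is a Friday; no weekend or holiday adjustment applies.
So the filing is due November 13, 2026.

November 13, 2026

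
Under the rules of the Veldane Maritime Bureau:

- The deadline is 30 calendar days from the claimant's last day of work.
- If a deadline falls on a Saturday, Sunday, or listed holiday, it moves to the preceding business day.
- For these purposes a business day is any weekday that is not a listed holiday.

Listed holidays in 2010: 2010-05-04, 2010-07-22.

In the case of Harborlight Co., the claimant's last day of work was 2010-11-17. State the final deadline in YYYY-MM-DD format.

2010-12-17

30 calendar days after 2010-11-17 is 2010-12-17.
2010-12-17 is a Friday and not a listed holiday, so it stands.
Final deadline: 2010-12-17.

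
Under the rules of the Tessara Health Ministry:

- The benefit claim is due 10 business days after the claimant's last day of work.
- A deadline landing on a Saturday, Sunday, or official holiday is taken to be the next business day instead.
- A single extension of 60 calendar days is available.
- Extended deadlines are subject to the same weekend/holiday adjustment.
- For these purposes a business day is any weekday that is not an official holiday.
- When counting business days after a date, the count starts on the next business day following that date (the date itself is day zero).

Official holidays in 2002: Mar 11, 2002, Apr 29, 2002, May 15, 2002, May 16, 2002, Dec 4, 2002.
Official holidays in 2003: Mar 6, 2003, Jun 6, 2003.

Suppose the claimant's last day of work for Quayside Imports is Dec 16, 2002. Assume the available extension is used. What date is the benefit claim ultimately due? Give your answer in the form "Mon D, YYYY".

Feb 28, 2003

Starting the day after Dec 16, 2002 and counting 10 business days lands on Dec 30, 2002.
Dec 30, 2002 is a Monday and not a listed holiday, so it stands.
Add the 60 calendar-day extension to Dec 30, 2002: Feb 28, 2003.
Feb 28, 2003 is a Friday and not a listed holiday, so it stands.
Deadline: Feb 28, 2003.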